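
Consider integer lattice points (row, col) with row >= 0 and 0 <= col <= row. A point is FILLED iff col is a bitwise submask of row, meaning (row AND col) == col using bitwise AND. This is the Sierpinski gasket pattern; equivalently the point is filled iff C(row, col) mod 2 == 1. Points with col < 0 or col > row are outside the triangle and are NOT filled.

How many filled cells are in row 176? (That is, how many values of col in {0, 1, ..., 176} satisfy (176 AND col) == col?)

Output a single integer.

176 in binary = 10110000
popcount(176) = number of 1-bits in 10110000 = 3
A col c satisfies (176 AND c) == c iff every set bit of c is also set in 176; each of the 3 set bits of 176 can independently be on or off in c.
count = 2^3 = 8

Answer: 8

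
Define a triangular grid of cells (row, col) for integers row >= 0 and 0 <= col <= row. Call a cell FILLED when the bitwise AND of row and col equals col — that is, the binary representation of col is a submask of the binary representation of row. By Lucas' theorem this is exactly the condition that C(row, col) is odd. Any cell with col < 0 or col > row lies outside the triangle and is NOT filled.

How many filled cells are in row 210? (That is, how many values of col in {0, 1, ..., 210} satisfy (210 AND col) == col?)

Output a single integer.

Answer: 16

Derivation:
210 in binary = 11010010
popcount(210) = number of 1-bits in 11010010 = 4
A col c satisfies (210 AND c) == c iff every set bit of c is also set in 210; each of the 4 set bits of 210 can independently be on or off in c.
count = 2^4 = 16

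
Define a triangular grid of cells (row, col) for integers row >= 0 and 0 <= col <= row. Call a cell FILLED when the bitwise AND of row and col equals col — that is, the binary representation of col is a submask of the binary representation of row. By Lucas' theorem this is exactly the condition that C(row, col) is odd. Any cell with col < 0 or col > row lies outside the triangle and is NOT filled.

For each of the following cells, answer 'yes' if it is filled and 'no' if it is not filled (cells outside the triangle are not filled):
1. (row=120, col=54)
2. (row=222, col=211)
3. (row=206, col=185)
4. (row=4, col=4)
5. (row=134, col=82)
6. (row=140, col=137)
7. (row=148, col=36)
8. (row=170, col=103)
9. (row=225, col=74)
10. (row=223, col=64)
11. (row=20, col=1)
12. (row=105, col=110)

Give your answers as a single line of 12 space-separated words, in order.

Answer: no no no yes no no no no no yes no no

Derivation:
(120,54): row=0b1111000, col=0b110110, row AND col = 0b110000 = 48; 48 != 54 -> empty
(222,211): row=0b11011110, col=0b11010011, row AND col = 0b11010010 = 210; 210 != 211 -> empty
(206,185): row=0b11001110, col=0b10111001, row AND col = 0b10001000 = 136; 136 != 185 -> empty
(4,4): row=0b100, col=0b100, row AND col = 0b100 = 4; 4 == 4 -> filled
(134,82): row=0b10000110, col=0b1010010, row AND col = 0b10 = 2; 2 != 82 -> empty
(140,137): row=0b10001100, col=0b10001001, row AND col = 0b10001000 = 136; 136 != 137 -> empty
(148,36): row=0b10010100, col=0b100100, row AND col = 0b100 = 4; 4 != 36 -> empty
(170,103): row=0b10101010, col=0b1100111, row AND col = 0b100010 = 34; 34 != 103 -> empty
(225,74): row=0b11100001, col=0b1001010, row AND col = 0b1000000 = 64; 64 != 74 -> empty
(223,64): row=0b11011111, col=0b1000000, row AND col = 0b1000000 = 64; 64 == 64 -> filled
(20,1): row=0b10100, col=0b1, row AND col = 0b0 = 0; 0 != 1 -> empty
(105,110): col outside [0, 105] -> not filled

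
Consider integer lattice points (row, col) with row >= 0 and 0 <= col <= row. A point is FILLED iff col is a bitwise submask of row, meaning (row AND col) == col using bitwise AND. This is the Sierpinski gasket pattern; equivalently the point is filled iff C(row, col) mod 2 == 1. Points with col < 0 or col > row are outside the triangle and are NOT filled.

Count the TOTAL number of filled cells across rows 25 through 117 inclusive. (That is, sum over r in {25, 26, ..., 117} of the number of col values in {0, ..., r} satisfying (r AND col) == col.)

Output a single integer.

Answer: 1520

Derivation:
r25=11001 pc3: +8 =8
r26=11010 pc3: +8 =16
r27=11011 pc4: +16 =32
r28=11100 pc3: +8 =40
r29=11101 pc4: +16 =56
r30=11110 pc4: +16 =72
r31=11111 pc5: +32 =104
r32=100000 pc1: +2 =106
r33=100001 pc2: +4 =110
r34=100010 pc2: +4 =114
r35=100011 pc3: +8 =122
r36=100100 pc2: +4 =126
r37=100101 pc3: +8 =134
r38=100110 pc3: +8 =142
r39=100111 pc4: +16 =158
r40=101000 pc2: +4 =162
r41=101001 pc3: +8 =170
r42=101010 pc3: +8 =178
r43=101011 pc4: +16 =194
r44=101100 pc3: +8 =202
r45=101101 pc4: +16 =218
r46=101110 pc4: +16 =234
r47=101111 pc5: +32 =266
r48=110000 pc2: +4 =270
r49=110001 pc3: +8 =278
r50=110010 pc3: +8 =286
r51=110011 pc4: +16 =302
r52=110100 pc3: +8 =310
r53=110101 pc4: +16 =326
r54=110110 pc4: +16 =342
r55=110111 pc5: +32 =374
r56=111000 pc3: +8 =382
r57=111001 pc4: +16 =398
r58=111010 pc4: +16 =414
r59=111011 pc5: +32 =446
r60=111100 pc4: +16 =462
r61=111101 pc5: +32 =494
r62=111110 pc5: +32 =526
r63=111111 pc6: +64 =590
r64=1000000 pc1: +2 =592
r65=1000001 pc2: +4 =596
r66=1000010 pc2: +4 =600
r67=1000011 pc3: +8 =608
r68=1000100 pc2: +4 =612
r69=1000101 pc3: +8 =620
r70=1000110 pc3: +8 =628
r71=1000111 pc4: +16 =644
r72=1001000 pc2: +4 =648
r73=1001001 pc3: +8 =656
r74=1001010 pc3: +8 =664
r75=1001011 pc4: +16 =680
r76=1001100 pc3: +8 =688
r77=1001101 pc4: +16 =704
r78=1001110 pc4: +16 =720
r79=1001111 pc5: +32 =752
r80=1010000 pc2: +4 =756
r81=1010001 pc3: +8 =764
r82=1010010 pc3: +8 =772
r83=1010011 pc4: +16 =788
r84=1010100 pc3: +8 =796
r85=1010101 pc4: +16 =812
r86=1010110 pc4: +16 =828
r87=1010111 pc5: +32 =860
r88=1011000 pc3: +8 =868
r89=1011001 pc4: +16 =884
r90=1011010 pc4: +16 =900
r91=1011011 pc5: +32 =932
r92=1011100 pc4: +16 =948
r93=1011101 pc5: +32 =980
r94=1011110 pc5: +32 =1012
r95=1011111 pc6: +64 =1076
r96=1100000 pc2: +4 =1080
r97=1100001 pc3: +8 =1088
r98=1100010 pc3: +8 =1096
r99=1100011 pc4: +16 =1112
r100=1100100 pc3: +8 =1120
r101=1100101 pc4: +16 =1136
r102=1100110 pc4: +16 =1152
r103=1100111 pc5: +32 =1184
r104=1101000 pc3: +8 =1192
r105=1101001 pc4: +16 =1208
r106=1101010 pc4: +16 =1224
r107=1101011 pc5: +32 =1256
r108=1101100 pc4: +16 =1272
r109=1101101 pc5: +32 =1304
r110=1101110 pc5: +32 =1336
r111=1101111 pc6: +64 =1400
r112=1110000 pc3: +8 =1408
r113=1110001 pc4: +16 =1424
r114=1110010 pc4: +16 =1440
r115=1110011 pc5: +32 =1472
r116=1110100 pc4: +16 =1488
r117=1110101 pc5: +32 =1520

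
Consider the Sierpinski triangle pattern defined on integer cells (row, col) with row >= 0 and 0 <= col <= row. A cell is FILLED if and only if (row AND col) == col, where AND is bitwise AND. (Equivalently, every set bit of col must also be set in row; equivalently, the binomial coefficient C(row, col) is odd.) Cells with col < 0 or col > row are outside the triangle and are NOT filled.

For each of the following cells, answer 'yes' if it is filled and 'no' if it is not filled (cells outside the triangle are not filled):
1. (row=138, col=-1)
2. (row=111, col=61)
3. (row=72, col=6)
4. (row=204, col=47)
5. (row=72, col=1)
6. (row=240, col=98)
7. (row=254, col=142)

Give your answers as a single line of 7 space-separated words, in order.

(138,-1): col outside [0, 138] -> not filled
(111,61): row=0b1101111, col=0b111101, row AND col = 0b101101 = 45; 45 != 61 -> empty
(72,6): row=0b1001000, col=0b110, row AND col = 0b0 = 0; 0 != 6 -> empty
(204,47): row=0b11001100, col=0b101111, row AND col = 0b1100 = 12; 12 != 47 -> empty
(72,1): row=0b1001000, col=0b1, row AND col = 0b0 = 0; 0 != 1 -> empty
(240,98): row=0b11110000, col=0b1100010, row AND col = 0b1100000 = 96; 96 != 98 -> empty
(254,142): row=0b11111110, col=0b10001110, row AND col = 0b10001110 = 142; 142 == 142 -> filled

Answer: no no no no no no yes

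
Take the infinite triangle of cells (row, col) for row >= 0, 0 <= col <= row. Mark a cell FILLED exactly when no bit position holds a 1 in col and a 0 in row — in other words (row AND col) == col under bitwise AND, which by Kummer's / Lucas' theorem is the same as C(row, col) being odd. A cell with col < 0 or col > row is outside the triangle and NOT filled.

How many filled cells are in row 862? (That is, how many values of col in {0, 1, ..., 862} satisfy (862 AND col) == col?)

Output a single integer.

Answer: 128

Derivation:
862 in binary = 1101011110
popcount(862) = number of 1-bits in 1101011110 = 7
A col c satisfies (862 AND c) == c iff every set bit of c is also set in 862; each of the 7 set bits of 862 can independently be on or off in c.
count = 2^7 = 128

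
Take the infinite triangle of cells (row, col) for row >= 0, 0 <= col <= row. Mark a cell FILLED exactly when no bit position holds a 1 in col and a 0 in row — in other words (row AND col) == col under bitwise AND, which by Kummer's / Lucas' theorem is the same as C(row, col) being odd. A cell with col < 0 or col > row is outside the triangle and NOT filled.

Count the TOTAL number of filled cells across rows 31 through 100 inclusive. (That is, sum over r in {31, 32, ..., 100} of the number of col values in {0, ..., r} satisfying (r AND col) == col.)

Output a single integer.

Answer: 1048

Derivation:
r31=11111 pc5: +32 =32
r32=100000 pc1: +2 =34
r33=100001 pc2: +4 =38
r34=100010 pc2: +4 =42
r35=100011 pc3: +8 =50
r36=100100 pc2: +4 =54
r37=100101 pc3: +8 =62
r38=100110 pc3: +8 =70
r39=100111 pc4: +16 =86
r40=101000 pc2: +4 =90
r41=101001 pc3: +8 =98
r42=101010 pc3: +8 =106
r43=101011 pc4: +16 =122
r44=101100 pc3: +8 =130
r45=101101 pc4: +16 =146
r46=101110 pc4: +16 =162
r47=101111 pc5: +32 =194
r48=110000 pc2: +4 =198
r49=110001 pc3: +8 =206
r50=110010 pc3: +8 =214
r51=110011 pc4: +16 =230
r52=110100 pc3: +8 =238
r53=110101 pc4: +16 =254
r54=110110 pc4: +16 =270
r55=110111 pc5: +32 =302
r56=111000 pc3: +8 =310
r57=111001 pc4: +16 =326
r58=111010 pc4: +16 =342
r59=111011 pc5: +32 =374
r60=111100 pc4: +16 =390
r61=111101 pc5: +32 =422
r62=111110 pc5: +32 =454
r63=111111 pc6: +64 =518
r64=1000000 pc1: +2 =520
r65=1000001 pc2: +4 =524
r66=1000010 pc2: +4 =528
r67=1000011 pc3: +8 =536
r68=1000100 pc2: +4 =540
r69=1000101 pc3: +8 =548
r70=1000110 pc3: +8 =556
r71=1000111 pc4: +16 =572
r72=1001000 pc2: +4 =576
r73=1001001 pc3: +8 =584
r74=1001010 pc3: +8 =592
r75=1001011 pc4: +16 =608
r76=1001100 pc3: +8 =616
r77=1001101 pc4: +16 =632
r78=1001110 pc4: +16 =648
r79=1001111 pc5: +32 =680
r80=1010000 pc2: +4 =684
r81=1010001 pc3: +8 =692
r82=1010010 pc3: +8 =700
r83=1010011 pc4: +16 =716
r84=1010100 pc3: +8 =724
r85=1010101 pc4: +16 =740
r86=1010110 pc4: +16 =756
r87=1010111 pc5: +32 =788
r88=1011000 pc3: +8 =796
r89=1011001 pc4: +16 =812
r90=1011010 pc4: +16 =828
r91=1011011 pc5: +32 =860
r92=1011100 pc4: +16 =876
r93=1011101 pc5: +32 =908
r94=1011110 pc5: +32 =940
r95=1011111 pc6: +64 =1004
r96=1100000 pc2: +4 =1008
r97=1100001 pc3: +8 =1016
r98=1100010 pc3: +8 =1024
r99=1100011 pc4: +16 =1040
r100=1100100 pc3: +8 =1048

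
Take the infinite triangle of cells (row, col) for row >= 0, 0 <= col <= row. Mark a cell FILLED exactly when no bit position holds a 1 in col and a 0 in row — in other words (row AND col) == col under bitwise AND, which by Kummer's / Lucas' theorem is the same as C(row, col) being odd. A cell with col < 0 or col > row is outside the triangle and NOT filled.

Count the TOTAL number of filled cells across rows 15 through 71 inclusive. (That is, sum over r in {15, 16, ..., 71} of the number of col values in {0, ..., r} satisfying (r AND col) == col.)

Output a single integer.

Answer: 718

Derivation:
r15=1111 pc4: +16 =16
r16=10000 pc1: +2 =18
r17=10001 pc2: +4 =22
r18=10010 pc2: +4 =26
r19=10011 pc3: +8 =34
r20=10100 pc2: +4 =38
r21=10101 pc3: +8 =46
r22=10110 pc3: +8 =54
r23=10111 pc4: +16 =70
r24=11000 pc2: +4 =74
r25=11001 pc3: +8 =82
r26=11010 pc3: +8 =90
r27=11011 pc4: +16 =106
r28=11100 pc3: +8 =114
r29=11101 pc4: +16 =130
r30=11110 pc4: +16 =146
r31=11111 pc5: +32 =178
r32=100000 pc1: +2 =180
r33=100001 pc2: +4 =184
r34=100010 pc2: +4 =188
r35=100011 pc3: +8 =196
r36=100100 pc2: +4 =200
r37=100101 pc3: +8 =208
r38=100110 pc3: +8 =216
r39=100111 pc4: +16 =232
r40=101000 pc2: +4 =236
r41=101001 pc3: +8 =244
r42=101010 pc3: +8 =252
r43=101011 pc4: +16 =268
r44=101100 pc3: +8 =276
r45=101101 pc4: +16 =292
r46=101110 pc4: +16 =308
r47=101111 pc5: +32 =340
r48=110000 pc2: +4 =344
r49=110001 pc3: +8 =352
r50=110010 pc3: +8 =360
r51=110011 pc4: +16 =376
r52=110100 pc3: +8 =384
r53=110101 pc4: +16 =400
r54=110110 pc4: +16 =416
r55=110111 pc5: +32 =448
r56=111000 pc3: +8 =456
r57=111001 pc4: +16 =472
r58=111010 pc4: +16 =488
r59=111011 pc5: +32 =520
r60=111100 pc4: +16 =536
r61=111101 pc5: +32 =568
r62=111110 pc5: +32 =600
r63=111111 pc6: +64 =664
r64=1000000 pc1: +2 =666
r65=1000001 pc2: +4 =670
r66=1000010 pc2: +4 =674
r67=1000011 pc3: +8 =682
r68=1000100 pc2: +4 =686
r69=1000101 pc3: +8 =694
r70=1000110 pc3: +8 =702
r71=1000111 pc4: +16 =718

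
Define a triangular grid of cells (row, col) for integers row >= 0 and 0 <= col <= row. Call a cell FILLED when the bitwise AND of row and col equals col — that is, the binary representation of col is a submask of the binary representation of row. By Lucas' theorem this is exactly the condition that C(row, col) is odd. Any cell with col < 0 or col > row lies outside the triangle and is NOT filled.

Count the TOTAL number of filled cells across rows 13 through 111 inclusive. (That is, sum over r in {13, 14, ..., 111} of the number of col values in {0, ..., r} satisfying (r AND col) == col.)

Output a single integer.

Answer: 1490

Derivation:
r13=1101 pc3: +8 =8
r14=1110 pc3: +8 =16
r15=1111 pc4: +16 =32
r16=10000 pc1: +2 =34
r17=10001 pc2: +4 =38
r18=10010 pc2: +4 =42
r19=10011 pc3: +8 =50
r20=10100 pc2: +4 =54
r21=10101 pc3: +8 =62
r22=10110 pc3: +8 =70
r23=10111 pc4: +16 =86
r24=11000 pc2: +4 =90
r25=11001 pc3: +8 =98
r26=11010 pc3: +8 =106
r27=11011 pc4: +16 =122
r28=11100 pc3: +8 =130
r29=11101 pc4: +16 =146
r30=11110 pc4: +16 =162
r31=11111 pc5: +32 =194
r32=100000 pc1: +2 =196
r33=100001 pc2: +4 =200
r34=100010 pc2: +4 =204
r35=100011 pc3: +8 =212
r36=100100 pc2: +4 =216
r37=100101 pc3: +8 =224
r38=100110 pc3: +8 =232
r39=100111 pc4: +16 =248
r40=101000 pc2: +4 =252
r41=101001 pc3: +8 =260
r42=101010 pc3: +8 =268
r43=101011 pc4: +16 =284
r44=101100 pc3: +8 =292
r45=101101 pc4: +16 =308
r46=101110 pc4: +16 =324
r47=101111 pc5: +32 =356
r48=110000 pc2: +4 =360
r49=110001 pc3: +8 =368
r50=110010 pc3: +8 =376
r51=110011 pc4: +16 =392
r52=110100 pc3: +8 =400
r53=110101 pc4: +16 =416
r54=110110 pc4: +16 =432
r55=110111 pc5: +32 =464
r56=111000 pc3: +8 =472
r57=111001 pc4: +16 =488
r58=111010 pc4: +16 =504
r59=111011 pc5: +32 =536
r60=111100 pc4: +16 =552
r61=111101 pc5: +32 =584
r62=111110 pc5: +32 =616
r63=111111 pc6: +64 =680
r64=1000000 pc1: +2 =682
r65=1000001 pc2: +4 =686
r66=1000010 pc2: +4 =690
r67=1000011 pc3: +8 =698
r68=1000100 pc2: +4 =702
r69=1000101 pc3: +8 =710
r70=1000110 pc3: +8 =718
r71=1000111 pc4: +16 =734
r72=1001000 pc2: +4 =738
r73=1001001 pc3: +8 =746
r74=1001010 pc3: +8 =754
r75=1001011 pc4: +16 =770
r76=1001100 pc3: +8 =778
r77=1001101 pc4: +16 =794
r78=1001110 pc4: +16 =810
r79=1001111 pc5: +32 =842
r80=1010000 pc2: +4 =846
r81=1010001 pc3: +8 =854
r82=1010010 pc3: +8 =862
r83=1010011 pc4: +16 =878
r84=1010100 pc3: +8 =886
r85=1010101 pc4: +16 =902
r86=1010110 pc4: +16 =918
r87=1010111 pc5: +32 =950
r88=1011000 pc3: +8 =958
r89=1011001 pc4: +16 =974
r90=1011010 pc4: +16 =990
r91=1011011 pc5: +32 =1022
r92=1011100 pc4: +16 =1038
r93=1011101 pc5: +32 =1070
r94=1011110 pc5: +32 =1102
r95=1011111 pc6: +64 =1166
r96=1100000 pc2: +4 =1170
r97=1100001 pc3: +8 =1178
r98=1100010 pc3: +8 =1186
r99=1100011 pc4: +16 =1202
r100=1100100 pc3: +8 =1210
r101=1100101 pc4: +16 =1226
r102=1100110 pc4: +16 =1242
r103=1100111 pc5: +32 =1274
r104=1101000 pc3: +8 =1282
r105=1101001 pc4: +16 =1298
r106=1101010 pc4: +16 =1314
r107=1101011 pc5: +32 =1346
r108=1101100 pc4: +16 =1362
r109=1101101 pc5: +32 =1394
r110=1101110 pc5: +32 =1426
r111=1101111 pc6: +64 =1490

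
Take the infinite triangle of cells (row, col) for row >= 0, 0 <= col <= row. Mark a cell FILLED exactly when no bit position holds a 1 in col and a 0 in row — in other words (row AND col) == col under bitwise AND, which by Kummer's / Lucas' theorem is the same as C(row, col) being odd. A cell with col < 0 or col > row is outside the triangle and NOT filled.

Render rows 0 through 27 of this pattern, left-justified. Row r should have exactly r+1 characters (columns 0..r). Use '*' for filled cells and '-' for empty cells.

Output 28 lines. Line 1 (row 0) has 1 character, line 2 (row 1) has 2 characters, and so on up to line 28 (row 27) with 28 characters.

r0=0: *
r1=1: **
r2=10: *-*
r3=11: ****
r4=100: *---*
r5=101: **--**
r6=110: *-*-*-*
r7=111: ********
r8=1000: *-------*
r9=1001: **------**
r10=1010: *-*-----*-*
r11=1011: ****----****
r12=1100: *---*---*---*
r13=1101: **--**--**--**
r14=1110: *-*-*-*-*-*-*-*
r15=1111: ****************
r16=10000: *---------------*
r17=10001: **--------------**
r18=10010: *-*-------------*-*
r19=10011: ****------------****
r20=10100: *---*-----------*---*
r21=10101: **--**----------**--**
r22=10110: *-*-*-*---------*-*-*-*
r23=10111: ********--------********
r24=11000: *-------*-------*-------*
r25=11001: **------**------**------**
r26=11010: *-*-----*-*-----*-*-----*-*
r27=11011: ****----****----****----****

Answer: *
**
*-*
****
*---*
**--**
*-*-*-*
********
*-------*
**------**
*-*-----*-*
****----****
*---*---*---*
**--**--**--**
*-*-*-*-*-*-*-*
****************
*---------------*
**--------------**
*-*-------------*-*
****------------****
*---*-----------*---*
**--**----------**--**
*-*-*-*---------*-*-*-*
********--------********
*-------*-------*-------*
**------**------**------**
*-*-----*-*-----*-*-----*-*
****----****----****----****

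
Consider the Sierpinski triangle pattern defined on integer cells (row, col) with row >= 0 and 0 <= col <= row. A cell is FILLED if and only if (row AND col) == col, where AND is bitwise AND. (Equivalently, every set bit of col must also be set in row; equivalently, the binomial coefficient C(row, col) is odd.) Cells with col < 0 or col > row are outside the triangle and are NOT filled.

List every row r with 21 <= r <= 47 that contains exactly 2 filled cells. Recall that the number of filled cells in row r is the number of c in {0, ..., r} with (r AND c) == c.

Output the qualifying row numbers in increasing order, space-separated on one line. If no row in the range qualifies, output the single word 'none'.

Answer: 32

Derivation:
Row r has 2^popcount(r) filled cells, so we need popcount(r) = log2(2) = 1.
Scan r = 21..47 and keep those with exactly 1 one-bits:
r=21=10101 popcount=3 -> skip
r=22=10110 popcount=3 -> skip
r=23=10111 popcount=4 -> skip
r=24=11000 popcount=2 -> skip
r=25=11001 popcount=3 -> skip
r=26=11010 popcount=3 -> skip
r=27=11011 popcount=4 -> skip
r=28=11100 popcount=3 -> skip
r=29=11101 popcount=4 -> skip
r=30=11110 popcount=4 -> skip
r=31=11111 popcount=5 -> skip
r=32=100000 popcount=1 -> KEEP
r=33=100001 popcount=2 -> skip
r=34=100010 popcount=2 -> skip
r=35=100011 popcount=3 -> skip
r=36=100100 popcount=2 -> skip
r=37=100101 popcount=3 -> skip
r=38=100110 popcount=3 -> skip
r=39=100111 popcount=4 -> skip
r=40=101000 popcount=2 -> skip
r=41=101001 popcount=3 -> skip
r=42=101010 popcount=3 -> skip
r=43=101011 popcount=4 -> skip
r=44=101100 popcount=3 -> skip
r=45=101101 popcount=4 -> skip
r=46=101110 popcount=4 -> skip
r=47=101111 popcount=5 -> skip
Kept rows: 32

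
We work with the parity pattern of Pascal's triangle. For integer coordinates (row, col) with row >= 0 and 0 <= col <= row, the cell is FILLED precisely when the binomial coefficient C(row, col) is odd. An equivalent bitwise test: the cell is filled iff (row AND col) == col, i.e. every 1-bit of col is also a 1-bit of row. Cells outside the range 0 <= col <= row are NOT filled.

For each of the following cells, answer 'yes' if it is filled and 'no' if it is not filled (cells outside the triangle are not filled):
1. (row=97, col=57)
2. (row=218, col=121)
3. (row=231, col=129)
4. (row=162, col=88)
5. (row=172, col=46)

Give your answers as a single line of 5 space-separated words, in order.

Answer: no no yes no no

Derivation:
(97,57): row=0b1100001, col=0b111001, row AND col = 0b100001 = 33; 33 != 57 -> empty
(218,121): row=0b11011010, col=0b1111001, row AND col = 0b1011000 = 88; 88 != 121 -> empty
(231,129): row=0b11100111, col=0b10000001, row AND col = 0b10000001 = 129; 129 == 129 -> filled
(162,88): row=0b10100010, col=0b1011000, row AND col = 0b0 = 0; 0 != 88 -> empty
(172,46): row=0b10101100, col=0b101110, row AND col = 0b101100 = 44; 44 != 46 -> empty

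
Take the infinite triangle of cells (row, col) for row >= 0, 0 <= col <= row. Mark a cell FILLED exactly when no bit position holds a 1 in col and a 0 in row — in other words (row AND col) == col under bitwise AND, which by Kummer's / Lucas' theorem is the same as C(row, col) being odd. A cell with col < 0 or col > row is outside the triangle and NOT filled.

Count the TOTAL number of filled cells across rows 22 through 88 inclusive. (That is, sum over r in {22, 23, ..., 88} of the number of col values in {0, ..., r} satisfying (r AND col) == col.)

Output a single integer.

Answer: 896

Derivation:
r22=10110 pc3: +8 =8
r23=10111 pc4: +16 =24
r24=11000 pc2: +4 =28
r25=11001 pc3: +8 =36
r26=11010 pc3: +8 =44
r27=11011 pc4: +16 =60
r28=11100 pc3: +8 =68
r29=11101 pc4: +16 =84
r30=11110 pc4: +16 =100
r31=11111 pc5: +32 =132
r32=100000 pc1: +2 =134
r33=100001 pc2: +4 =138
r34=100010 pc2: +4 =142
r35=100011 pc3: +8 =150
r36=100100 pc2: +4 =154
r37=100101 pc3: +8 =162
r38=100110 pc3: +8 =170
r39=100111 pc4: +16 =186
r40=101000 pc2: +4 =190
r41=101001 pc3: +8 =198
r42=101010 pc3: +8 =206
r43=101011 pc4: +16 =222
r44=101100 pc3: +8 =230
r45=101101 pc4: +16 =246
r46=101110 pc4: +16 =262
r47=101111 pc5: +32 =294
r48=110000 pc2: +4 =298
r49=110001 pc3: +8 =306
r50=110010 pc3: +8 =314
r51=110011 pc4: +16 =330
r52=110100 pc3: +8 =338
r53=110101 pc4: +16 =354
r54=110110 pc4: +16 =370
r55=110111 pc5: +32 =402
r56=111000 pc3: +8 =410
r57=111001 pc4: +16 =426
r58=111010 pc4: +16 =442
r59=111011 pc5: +32 =474
r60=111100 pc4: +16 =490
r61=111101 pc5: +32 =522
r62=111110 pc5: +32 =554
r63=111111 pc6: +64 =618
r64=1000000 pc1: +2 =620
r65=1000001 pc2: +4 =624
r66=1000010 pc2: +4 =628
r67=1000011 pc3: +8 =636
r68=1000100 pc2: +4 =640
r69=1000101 pc3: +8 =648
r70=1000110 pc3: +8 =656
r71=1000111 pc4: +16 =672
r72=1001000 pc2: +4 =676
r73=1001001 pc3: +8 =684
r74=1001010 pc3: +8 =692
r75=1001011 pc4: +16 =708
r76=1001100 pc3: +8 =716
r77=1001101 pc4: +16 =732
r78=1001110 pc4: +16 =748
r79=1001111 pc5: +32 =780
r80=1010000 pc2: +4 =784
r81=1010001 pc3: +8 =792
r82=1010010 pc3: +8 =800
r83=1010011 pc4: +16 =816
r84=1010100 pc3: +8 =824
r85=1010101 pc4: +16 =840
r86=1010110 pc4: +16 =856
r87=1010111 pc5: +32 =888
r88=1011000 pc3: +8 =896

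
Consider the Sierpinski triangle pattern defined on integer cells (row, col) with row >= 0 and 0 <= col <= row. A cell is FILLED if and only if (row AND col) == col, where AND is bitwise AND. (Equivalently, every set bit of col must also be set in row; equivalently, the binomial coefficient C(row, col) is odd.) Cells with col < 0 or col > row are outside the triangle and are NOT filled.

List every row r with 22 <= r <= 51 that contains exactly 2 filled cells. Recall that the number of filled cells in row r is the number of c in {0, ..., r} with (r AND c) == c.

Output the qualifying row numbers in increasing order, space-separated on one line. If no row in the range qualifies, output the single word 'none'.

Answer: 32

Derivation:
Row r has 2^popcount(r) filled cells, so we need popcount(r) = log2(2) = 1.
Scan r = 22..51 and keep those with exactly 1 one-bits:
r=22=10110 popcount=3 -> skip
r=23=10111 popcount=4 -> skip
r=24=11000 popcount=2 -> skip
r=25=11001 popcount=3 -> skip
r=26=11010 popcount=3 -> skip
r=27=11011 popcount=4 -> skip
r=28=11100 popcount=3 -> skip
r=29=11101 popcount=4 -> skip
r=30=11110 popcount=4 -> skip
r=31=11111 popcount=5 -> skip
r=32=100000 popcount=1 -> KEEP
r=33=100001 popcount=2 -> skip
r=34=100010 popcount=2 -> skip
r=35=100011 popcount=3 -> skip
r=36=100100 popcount=2 -> skip
r=37=100101 popcount=3 -> skip
r=38=100110 popcount=3 -> skip
r=39=100111 popcount=4 -> skip
r=40=101000 popcount=2 -> skip
r=41=101001 popcount=3 -> skip
r=42=101010 popcount=3 -> skip
r=43=101011 popcount=4 -> skip
r=44=101100 popcount=3 -> skip
r=45=101101 popcount=4 -> skip
r=46=101110 popcount=4 -> skip
r=47=101111 popcount=5 -> skip
r=48=110000 popcount=2 -> skip
r=49=110001 popcount=3 -> skip
r=50=110010 popcount=3 -> skip
r=51=110011 popcount=4 -> skip
Kept rows: 32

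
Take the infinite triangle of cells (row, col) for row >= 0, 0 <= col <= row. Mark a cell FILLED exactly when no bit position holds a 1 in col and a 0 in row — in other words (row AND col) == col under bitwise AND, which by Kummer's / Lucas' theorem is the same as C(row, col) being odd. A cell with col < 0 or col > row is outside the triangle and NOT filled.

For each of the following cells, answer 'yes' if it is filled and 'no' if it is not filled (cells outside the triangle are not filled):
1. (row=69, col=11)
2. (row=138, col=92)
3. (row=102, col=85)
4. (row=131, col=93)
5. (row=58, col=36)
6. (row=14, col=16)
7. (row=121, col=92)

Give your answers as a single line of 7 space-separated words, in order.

(69,11): row=0b1000101, col=0b1011, row AND col = 0b1 = 1; 1 != 11 -> empty
(138,92): row=0b10001010, col=0b1011100, row AND col = 0b1000 = 8; 8 != 92 -> empty
(102,85): row=0b1100110, col=0b1010101, row AND col = 0b1000100 = 68; 68 != 85 -> empty
(131,93): row=0b10000011, col=0b1011101, row AND col = 0b1 = 1; 1 != 93 -> empty
(58,36): row=0b111010, col=0b100100, row AND col = 0b100000 = 32; 32 != 36 -> empty
(14,16): col outside [0, 14] -> not filled
(121,92): row=0b1111001, col=0b1011100, row AND col = 0b1011000 = 88; 88 != 92 -> empty

Answer: no no no no no no no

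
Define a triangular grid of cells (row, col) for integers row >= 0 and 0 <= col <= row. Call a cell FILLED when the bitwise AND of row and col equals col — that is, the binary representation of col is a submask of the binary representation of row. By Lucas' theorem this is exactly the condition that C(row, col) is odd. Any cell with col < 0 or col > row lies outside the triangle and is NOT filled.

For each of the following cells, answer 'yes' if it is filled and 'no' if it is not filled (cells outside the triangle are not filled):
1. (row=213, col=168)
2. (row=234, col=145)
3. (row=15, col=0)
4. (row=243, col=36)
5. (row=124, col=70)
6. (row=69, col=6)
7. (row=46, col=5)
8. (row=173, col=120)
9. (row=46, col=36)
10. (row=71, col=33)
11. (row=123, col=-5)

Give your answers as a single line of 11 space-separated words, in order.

(213,168): row=0b11010101, col=0b10101000, row AND col = 0b10000000 = 128; 128 != 168 -> empty
(234,145): row=0b11101010, col=0b10010001, row AND col = 0b10000000 = 128; 128 != 145 -> empty
(15,0): row=0b1111, col=0b0, row AND col = 0b0 = 0; 0 == 0 -> filled
(243,36): row=0b11110011, col=0b100100, row AND col = 0b100000 = 32; 32 != 36 -> empty
(124,70): row=0b1111100, col=0b1000110, row AND col = 0b1000100 = 68; 68 != 70 -> empty
(69,6): row=0b1000101, col=0b110, row AND col = 0b100 = 4; 4 != 6 -> empty
(46,5): row=0b101110, col=0b101, row AND col = 0b100 = 4; 4 != 5 -> empty
(173,120): row=0b10101101, col=0b1111000, row AND col = 0b101000 = 40; 40 != 120 -> empty
(46,36): row=0b101110, col=0b100100, row AND col = 0b100100 = 36; 36 == 36 -> filled
(71,33): row=0b1000111, col=0b100001, row AND col = 0b1 = 1; 1 != 33 -> empty
(123,-5): col outside [0, 123] -> not filled

Answer: no no yes no no no no no yes no no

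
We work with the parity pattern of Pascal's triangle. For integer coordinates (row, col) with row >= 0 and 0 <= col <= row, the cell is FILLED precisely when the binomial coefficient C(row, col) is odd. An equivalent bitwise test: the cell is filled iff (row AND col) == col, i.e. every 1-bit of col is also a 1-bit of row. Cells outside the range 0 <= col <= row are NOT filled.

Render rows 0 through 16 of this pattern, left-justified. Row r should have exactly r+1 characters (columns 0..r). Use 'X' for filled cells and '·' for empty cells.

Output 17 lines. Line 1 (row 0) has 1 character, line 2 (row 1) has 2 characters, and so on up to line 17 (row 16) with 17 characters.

Answer: X
XX
X·X
XXXX
X···X
XX··XX
X·X·X·X
XXXXXXXX
X·······X
XX······XX
X·X·····X·X
XXXX····XXXX
X···X···X···X
XX··XX··XX··XX
X·X·X·X·X·X·X·X
XXXXXXXXXXXXXXXX
X···············X

Derivation:
r0=0: X
r1=1: XX
r2=10: X·X
r3=11: XXXX
r4=100: X···X
r5=101: XX··XX
r6=110: X·X·X·X
r7=111: XXXXXXXX
r8=1000: X·······X
r9=1001: XX······XX
r10=1010: X·X·····X·X
r11=1011: XXXX····XXXX
r12=1100: X···X···X···X
r13=1101: XX··XX··XX··XX
r14=1110: X·X·X·X·X·X·X·X
r15=1111: XXXXXXXXXXXXXXXX
r16=10000: X···············X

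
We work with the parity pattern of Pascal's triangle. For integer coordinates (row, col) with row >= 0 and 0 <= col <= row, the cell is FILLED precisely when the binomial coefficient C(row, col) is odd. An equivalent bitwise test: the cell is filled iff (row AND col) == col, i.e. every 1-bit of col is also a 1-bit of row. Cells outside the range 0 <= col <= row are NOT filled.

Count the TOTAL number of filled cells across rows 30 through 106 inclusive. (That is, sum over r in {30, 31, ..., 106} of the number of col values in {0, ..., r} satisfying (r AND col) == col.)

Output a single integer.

r30=11110 pc4: +16 =16
r31=11111 pc5: +32 =48
r32=100000 pc1: +2 =50
r33=100001 pc2: +4 =54
r34=100010 pc2: +4 =58
r35=100011 pc3: +8 =66
r36=100100 pc2: +4 =70
r37=100101 pc3: +8 =78
r38=100110 pc3: +8 =86
r39=100111 pc4: +16 =102
r40=101000 pc2: +4 =106
r41=101001 pc3: +8 =114
r42=101010 pc3: +8 =122
r43=101011 pc4: +16 =138
r44=101100 pc3: +8 =146
r45=101101 pc4: +16 =162
r46=101110 pc4: +16 =178
r47=101111 pc5: +32 =210
r48=110000 pc2: +4 =214
r49=110001 pc3: +8 =222
r50=110010 pc3: +8 =230
r51=110011 pc4: +16 =246
r52=110100 pc3: +8 =254
r53=110101 pc4: +16 =270
r54=110110 pc4: +16 =286
r55=110111 pc5: +32 =318
r56=111000 pc3: +8 =326
r57=111001 pc4: +16 =342
r58=111010 pc4: +16 =358
r59=111011 pc5: +32 =390
r60=111100 pc4: +16 =406
r61=111101 pc5: +32 =438
r62=111110 pc5: +32 =470
r63=111111 pc6: +64 =534
r64=1000000 pc1: +2 =536
r65=1000001 pc2: +4 =540
r66=1000010 pc2: +4 =544
r67=1000011 pc3: +8 =552
r68=1000100 pc2: +4 =556
r69=1000101 pc3: +8 =564
r70=1000110 pc3: +8 =572
r71=1000111 pc4: +16 =588
r72=1001000 pc2: +4 =592
r73=1001001 pc3: +8 =600
r74=1001010 pc3: +8 =608
r75=1001011 pc4: +16 =624
r76=1001100 pc3: +8 =632
r77=1001101 pc4: +16 =648
r78=1001110 pc4: +16 =664
r79=1001111 pc5: +32 =696
r80=1010000 pc2: +4 =700
r81=1010001 pc3: +8 =708
r82=1010010 pc3: +8 =716
r83=1010011 pc4: +16 =732
r84=1010100 pc3: +8 =740
r85=1010101 pc4: +16 =756
r86=1010110 pc4: +16 =772
r87=1010111 pc5: +32 =804
r88=1011000 pc3: +8 =812
r89=1011001 pc4: +16 =828
r90=1011010 pc4: +16 =844
r91=1011011 pc5: +32 =876
r92=1011100 pc4: +16 =892
r93=1011101 pc5: +32 =924
r94=1011110 pc5: +32 =956
r95=1011111 pc6: +64 =1020
r96=1100000 pc2: +4 =1024
r97=1100001 pc3: +8 =1032
r98=1100010 pc3: +8 =1040
r99=1100011 pc4: +16 =1056
r100=1100100 pc3: +8 =1064
r101=1100101 pc4: +16 =1080
r102=1100110 pc4: +16 =1096
r103=1100111 pc5: +32 =1128
r104=1101000 pc3: +8 =1136
r105=1101001 pc4: +16 =1152
r106=1101010 pc4: +16 =1168

Answer: 1168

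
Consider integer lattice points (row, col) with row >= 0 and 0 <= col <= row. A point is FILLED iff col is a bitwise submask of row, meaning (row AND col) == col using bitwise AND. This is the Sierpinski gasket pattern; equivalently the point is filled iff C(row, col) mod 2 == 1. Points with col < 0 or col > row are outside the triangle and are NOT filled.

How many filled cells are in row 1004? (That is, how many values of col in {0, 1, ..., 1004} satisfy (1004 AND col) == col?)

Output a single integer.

Answer: 128

Derivation:
1004 in binary = 1111101100
popcount(1004) = number of 1-bits in 1111101100 = 7
A col c satisfies (1004 AND c) == c iff every set bit of c is also set in 1004; each of the 7 set bits of 1004 can independently be on or off in c.
count = 2^7 = 128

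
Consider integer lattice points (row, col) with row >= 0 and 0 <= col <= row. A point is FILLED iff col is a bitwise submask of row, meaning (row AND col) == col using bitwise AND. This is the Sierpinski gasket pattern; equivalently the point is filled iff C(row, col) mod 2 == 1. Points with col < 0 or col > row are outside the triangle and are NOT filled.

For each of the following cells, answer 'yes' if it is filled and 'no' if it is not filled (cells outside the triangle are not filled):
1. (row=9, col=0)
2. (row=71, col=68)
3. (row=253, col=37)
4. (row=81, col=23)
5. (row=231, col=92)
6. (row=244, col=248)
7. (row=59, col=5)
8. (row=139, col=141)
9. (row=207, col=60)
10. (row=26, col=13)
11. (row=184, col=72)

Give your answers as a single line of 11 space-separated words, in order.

(9,0): row=0b1001, col=0b0, row AND col = 0b0 = 0; 0 == 0 -> filled
(71,68): row=0b1000111, col=0b1000100, row AND col = 0b1000100 = 68; 68 == 68 -> filled
(253,37): row=0b11111101, col=0b100101, row AND col = 0b100101 = 37; 37 == 37 -> filled
(81,23): row=0b1010001, col=0b10111, row AND col = 0b10001 = 17; 17 != 23 -> empty
(231,92): row=0b11100111, col=0b1011100, row AND col = 0b1000100 = 68; 68 != 92 -> empty
(244,248): col outside [0, 244] -> not filled
(59,5): row=0b111011, col=0b101, row AND col = 0b1 = 1; 1 != 5 -> empty
(139,141): col outside [0, 139] -> not filled
(207,60): row=0b11001111, col=0b111100, row AND col = 0b1100 = 12; 12 != 60 -> empty
(26,13): row=0b11010, col=0b1101, row AND col = 0b1000 = 8; 8 != 13 -> empty
(184,72): row=0b10111000, col=0b1001000, row AND col = 0b1000 = 8; 8 != 72 -> empty

Answer: yes yes yes no no no no no no no no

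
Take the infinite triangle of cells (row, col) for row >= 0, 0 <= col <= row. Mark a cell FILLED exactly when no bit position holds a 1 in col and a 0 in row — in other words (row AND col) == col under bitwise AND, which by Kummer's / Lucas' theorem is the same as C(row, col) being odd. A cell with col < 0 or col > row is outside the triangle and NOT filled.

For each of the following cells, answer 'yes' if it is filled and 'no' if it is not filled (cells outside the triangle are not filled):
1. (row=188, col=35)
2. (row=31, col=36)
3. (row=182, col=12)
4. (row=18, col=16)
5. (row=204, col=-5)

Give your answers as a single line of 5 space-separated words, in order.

Answer: no no no yes no

Derivation:
(188,35): row=0b10111100, col=0b100011, row AND col = 0b100000 = 32; 32 != 35 -> empty
(31,36): col outside [0, 31] -> not filled
(182,12): row=0b10110110, col=0b1100, row AND col = 0b100 = 4; 4 != 12 -> empty
(18,16): row=0b10010, col=0b10000, row AND col = 0b10000 = 16; 16 == 16 -> filled
(204,-5): col outside [0, 204] -> not filled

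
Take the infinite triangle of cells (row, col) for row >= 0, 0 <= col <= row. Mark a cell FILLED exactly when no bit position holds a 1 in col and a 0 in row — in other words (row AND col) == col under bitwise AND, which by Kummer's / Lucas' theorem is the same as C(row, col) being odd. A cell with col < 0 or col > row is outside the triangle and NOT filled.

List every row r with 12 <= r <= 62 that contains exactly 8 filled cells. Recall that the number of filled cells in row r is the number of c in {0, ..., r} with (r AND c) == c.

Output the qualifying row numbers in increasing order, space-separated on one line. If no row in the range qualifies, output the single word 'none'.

Answer: 13 14 19 21 22 25 26 28 35 37 38 41 42 44 49 50 52 56

Derivation:
Row r has 2^popcount(r) filled cells, so we need popcount(r) = log2(8) = 3.
Scan r = 12..62 and keep those with exactly 3 one-bits:
r=12=1100 popcount=2 -> skip
r=13=1101 popcount=3 -> KEEP
r=14=1110 popcount=3 -> KEEP
r=15=1111 popcount=4 -> skip
r=16=10000 popcount=1 -> skip
r=17=10001 popcount=2 -> skip
r=18=10010 popcount=2 -> skip
r=19=10011 popcount=3 -> KEEP
r=20=10100 popcount=2 -> skip
r=21=10101 popcount=3 -> KEEP
r=22=10110 popcount=3 -> KEEP
r=23=10111 popcount=4 -> skip
r=24=11000 popcount=2 -> skip
r=25=11001 popcount=3 -> KEEP
r=26=11010 popcount=3 -> KEEP
r=27=11011 popcount=4 -> skip
r=28=11100 popcount=3 -> KEEP
r=29=11101 popcount=4 -> skip
r=30=11110 popcount=4 -> skip
r=31=11111 popcount=5 -> skip
r=32=100000 popcount=1 -> skip
r=33=100001 popcount=2 -> skip
r=34=100010 popcount=2 -> skip
r=35=100011 popcount=3 -> KEEP
r=36=100100 popcount=2 -> skip
r=37=100101 popcount=3 -> KEEP
r=38=100110 popcount=3 -> KEEP
r=39=100111 popcount=4 -> skip
r=40=101000 popcount=2 -> skip
r=41=101001 popcount=3 -> KEEP
r=42=101010 popcount=3 -> KEEP
r=43=101011 popcount=4 -> skip
r=44=101100 popcount=3 -> KEEP
r=45=101101 popcount=4 -> skip
r=46=101110 popcount=4 -> skip
r=47=101111 popcount=5 -> skip
r=48=110000 popcount=2 -> skip
r=49=110001 popcount=3 -> KEEP
r=50=110010 popcount=3 -> KEEP
r=51=110011 popcount=4 -> skip
r=52=110100 popcount=3 -> KEEP
r=53=110101 popcount=4 -> skip
r=54=110110 popcount=4 -> skip
r=55=110111 popcount=5 -> skip
r=56=111000 popcount=3 -> KEEP
r=57=111001 popcount=4 -> skip
r=58=111010 popcount=4 -> skip
r=59=111011 popcount=5 -> skip
r=60=111100 popcount=4 -> skip
r=61=111101 popcount=5 -> skip
r=62=111110 popcount=5 -> skip
Kept rows: 13 14 19 21 22 25 26 28 35 37 38 41 42 44 49 50 52 56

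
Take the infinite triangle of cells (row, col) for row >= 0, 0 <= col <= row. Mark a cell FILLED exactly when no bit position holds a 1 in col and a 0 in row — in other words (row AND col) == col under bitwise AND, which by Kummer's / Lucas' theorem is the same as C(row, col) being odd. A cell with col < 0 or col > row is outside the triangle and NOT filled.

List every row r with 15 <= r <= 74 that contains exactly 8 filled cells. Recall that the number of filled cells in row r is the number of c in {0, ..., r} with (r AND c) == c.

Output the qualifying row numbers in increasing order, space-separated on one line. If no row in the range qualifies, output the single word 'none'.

Answer: 19 21 22 25 26 28 35 37 38 41 42 44 49 50 52 56 67 69 70 73 74

Derivation:
Row r has 2^popcount(r) filled cells, so we need popcount(r) = log2(8) = 3.
Scan r = 15..74 and keep those with exactly 3 one-bits:
r=15=1111 popcount=4 -> skip
r=16=10000 popcount=1 -> skip
r=17=10001 popcount=2 -> skip
r=18=10010 popcount=2 -> skip
r=19=10011 popcount=3 -> KEEP
r=20=10100 popcount=2 -> skip
r=21=10101 popcount=3 -> KEEP
r=22=10110 popcount=3 -> KEEP
r=23=10111 popcount=4 -> skip
r=24=11000 popcount=2 -> skip
r=25=11001 popcount=3 -> KEEP
r=26=11010 popcount=3 -> KEEP
r=27=11011 popcount=4 -> skip
r=28=11100 popcount=3 -> KEEP
r=29=11101 popcount=4 -> skip
r=30=11110 popcount=4 -> skip
r=31=11111 popcount=5 -> skip
r=32=100000 popcount=1 -> skip
r=33=100001 popcount=2 -> skip
r=34=100010 popcount=2 -> skip
r=35=100011 popcount=3 -> KEEP
r=36=100100 popcount=2 -> skip
r=37=100101 popcount=3 -> KEEP
r=38=100110 popcount=3 -> KEEP
r=39=100111 popcount=4 -> skip
r=40=101000 popcount=2 -> skip
r=41=101001 popcount=3 -> KEEP
r=42=101010 popcount=3 -> KEEP
r=43=101011 popcount=4 -> skip
r=44=101100 popcount=3 -> KEEP
r=45=101101 popcount=4 -> skip
r=46=101110 popcount=4 -> skip
r=47=101111 popcount=5 -> skip
r=48=110000 popcount=2 -> skip
r=49=110001 popcount=3 -> KEEP
r=50=110010 popcount=3 -> KEEP
r=51=110011 popcount=4 -> skip
r=52=110100 popcount=3 -> KEEP
r=53=110101 popcount=4 -> skip
r=54=110110 popcount=4 -> skip
r=55=110111 popcount=5 -> skip
r=56=111000 popcount=3 -> KEEP
r=57=111001 popcount=4 -> skip
r=58=111010 popcount=4 -> skip
r=59=111011 popcount=5 -> skip
r=60=111100 popcount=4 -> skip
r=61=111101 popcount=5 -> skip
r=62=111110 popcount=5 -> skip
r=63=111111 popcount=6 -> skip
r=64=1000000 popcount=1 -> skip
r=65=1000001 popcount=2 -> skip
r=66=1000010 popcount=2 -> skip
r=67=1000011 popcount=3 -> KEEP
r=68=1000100 popcount=2 -> skip
r=69=1000101 popcount=3 -> KEEP
r=70=1000110 popcount=3 -> KEEP
r=71=1000111 popcount=4 -> skip
r=72=1001000 popcount=2 -> skip
r=73=1001001 popcount=3 -> KEEP
r=74=1001010 popcount=3 -> KEEP
Kept rows: 19 21 22 25 26 28 35 37 38 41 42 44 49 50 52 56 67 69 70 73 74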